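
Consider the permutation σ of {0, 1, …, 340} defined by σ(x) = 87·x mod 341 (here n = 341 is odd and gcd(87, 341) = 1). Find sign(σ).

-1

Trace 98: π^k(98) = [98, 1, 87, 67, 32, 56] for k=0..5.
Cycle lengths of π_87 on ℤ/341ℤ: [6, 6, 6, 6, 6, 6, 6, 6, 6, 6, 6, 6, 6, 6, 6, 6, 6, 6, 6, 6, 6, 6, 6, 6, 6, 6, 6, 6, 6, 6, 6, 6, 6, 6, 6, 6, 6, 6, 6, 6, 6, 6, 6, 6, 6, 6, 6, 6, 6, 6, 3, 3, 3, 3, 3, 3, 3, 3, 3, 3, 2, 2, 2, 2, 2, 1]; 66 cycles in total.
Σ(ℓ_i−1) = 341−66 = 275; sign = (−1)^275 = -1.
The Jacobi symbol (87|341) = -1 (Zolotarev) agrees.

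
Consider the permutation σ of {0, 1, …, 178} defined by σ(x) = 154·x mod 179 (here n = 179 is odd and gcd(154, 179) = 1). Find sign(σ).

Start at x=81: 81 → 123 → 147 → 84 → 48 → 53 → 107 → … (one orbit).
The orbit structure of x ↦ 154x mod 179: 2 orbits of sizes [178, 1].
n − c = 179 − 2 = 177; sign = (−1)^177 = -1.
Zolotarev: (154|179) = -1, matching the cycle-count sign.

-1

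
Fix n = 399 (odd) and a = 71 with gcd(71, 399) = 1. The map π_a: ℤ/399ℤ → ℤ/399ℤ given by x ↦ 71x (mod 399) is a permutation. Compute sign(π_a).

+1

Trace 71: π^k(71) = [71, 253, 8, 169, 29, 64, 155] for k=0..6.
35 cycles of lengths [18, 18, 18, 18, 18, 18, 18, 18, 18, 18, 18, 18, 18, 18, 18, 18, 18, 18, 18, 18, 18, 2, 2, 2, 2, 2, 2, 2, 1, 1, 1, 1, 1, 1, 1].
n − c = 399 − 35 = 364; sign = (−1)^364 = +1.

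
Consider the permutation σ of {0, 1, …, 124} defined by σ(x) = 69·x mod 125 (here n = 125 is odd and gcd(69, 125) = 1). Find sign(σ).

Trace 124: π^k(124) = [124, 56, 114, 116, 4, 26, 44] for k=0..6.
Decompose π into cycles: lengths [50, 50, 10, 10, 2, 2, 1] (7 cycles, including the fixed point 0).
125 − 7 = 118 transpositions; sign(π) = (−1)^118 = +1.

+1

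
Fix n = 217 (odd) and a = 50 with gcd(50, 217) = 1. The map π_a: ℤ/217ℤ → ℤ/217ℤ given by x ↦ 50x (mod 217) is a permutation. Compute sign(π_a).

+1

Start at x=1: 1 → 50 → 113 → 8 → 183 → 36 → 64 → … (one orbit).
Cycle lengths of π_50 on ℤ/217ℤ: [15, 15, 15, 15, 15, 15, 15, 15, 15, 15, 15, 15, 15, 15, 1, 1, 1, 1, 1, 1, 1]; 21 cycles in total.
n − c = 217 − 21 = 196; sign = (−1)^196 = +1.
Via Zolotarev, sign(π_{50}) = (50|217) = +1.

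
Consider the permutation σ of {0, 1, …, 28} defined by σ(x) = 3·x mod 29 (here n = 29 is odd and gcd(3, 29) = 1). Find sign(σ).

Orbit of 11 under x↦3x: [11, 4, 12, 7, 21, 5, 15]… (length divides ord_29(3)).
2 cycles of lengths [28, 1].
Σ(ℓ_i−1) = 29−2 = 27; sign = (−1)^27 = -1.
Via Zolotarev, sign(π_{3}) = (3|29) = -1.

-1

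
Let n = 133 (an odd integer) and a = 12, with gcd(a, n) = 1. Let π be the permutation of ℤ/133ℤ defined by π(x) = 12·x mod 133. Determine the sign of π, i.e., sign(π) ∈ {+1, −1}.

+1

Start at x=1: 1 → 12 → 11 → 132 → 121 → 122 → 1 (one orbit).
Cycle lengths of π_12 on ℤ/133ℤ: [6, 6, 6, 6, 6, 6, 6, 6, 6, 6, 6, 6, 6, 6, 6, 6, 6, 6, 6, 6, 6, 6, 1]; 23 cycles in total.
sign(π) = (−1)^{n − #cycles} = (−1)^{133−23} = (−1)^110 = +1.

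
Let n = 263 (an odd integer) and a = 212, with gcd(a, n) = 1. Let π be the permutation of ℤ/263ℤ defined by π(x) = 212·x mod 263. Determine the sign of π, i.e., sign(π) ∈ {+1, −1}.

-1

Orbit of 98 under x↦212x: [98, 262, 51, 29, 99, 211, 22]… (length divides ord_263(212)).
Decompose π into cycles: lengths [262, 1] (2 cycles, including the fixed point 0).
With 2 cycles on 263 points, sign = (−1)^{263−2} = -1.
Zolotarev: (212|263) = -1, matching the cycle-count sign.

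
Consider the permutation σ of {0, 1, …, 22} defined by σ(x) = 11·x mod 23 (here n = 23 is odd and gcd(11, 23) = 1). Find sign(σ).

-1

Start at x=16: 16 → 15 → 4 → 21 → 1 → 11 → 6 → … (one orbit).
π_11 has 2 disjoint cycles with lengths [22, 1] on {0,…,22}.
Σ(ℓ_i−1) = 23−2 = 21; sign = (−1)^21 = -1.
The Jacobi symbol (11|23) = -1 (Zolotarev) agrees.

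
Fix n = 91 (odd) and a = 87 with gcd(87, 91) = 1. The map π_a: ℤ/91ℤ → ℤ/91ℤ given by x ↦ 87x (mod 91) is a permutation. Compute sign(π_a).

Start at x=1: 1 → 87 → 16 → 27 → 74 → 68 → 1 (one orbit).
π_87 has 18 disjoint cycles with lengths [6, 6, 6, 6, 6, 6, 6, 6, 6, 6, 6, 6, 6, 3, 3, 3, 3, 1] on {0,…,90}.
sign(π) = (−1)^{n − #cycles} = (−1)^{91−18} = (−1)^73 = -1.
The Jacobi symbol (87|91) = -1 (Zolotarev) agrees.

-1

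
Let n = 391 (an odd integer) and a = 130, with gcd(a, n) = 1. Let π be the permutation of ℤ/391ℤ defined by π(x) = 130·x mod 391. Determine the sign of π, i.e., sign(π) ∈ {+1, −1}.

+1

Trace 63: π^k(63) = [63, 370, 7, 128, 218, 188, 198] for k=0..6.
Decompose π into cycles: lengths [176, 176, 22, 16, 1] (5 cycles, including the fixed point 0).
391 − 5 = 386 transpositions; sign(π) = (−1)^386 = +1.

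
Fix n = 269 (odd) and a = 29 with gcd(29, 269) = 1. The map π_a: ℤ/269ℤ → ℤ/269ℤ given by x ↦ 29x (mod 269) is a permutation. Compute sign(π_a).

Orbit of 56 under x↦29x: [56, 10, 21, 71, 176, 262, 66]… (length divides ord_269(29)).
π_29 has 2 disjoint cycles with lengths [268, 1] on {0,…,268}.
n − c = 269 − 2 = 267; sign = (−1)^267 = -1.

-1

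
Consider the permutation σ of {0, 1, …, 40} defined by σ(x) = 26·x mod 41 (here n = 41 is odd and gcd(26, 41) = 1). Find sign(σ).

-1

Trace 33: π^k(33) = [33, 38, 4, 22, 39, 30, 1] for k=0..6.
The orbit structure of x ↦ 26x mod 41: 2 orbits of sizes [40, 1].
2 cycles on 41: each ℓ→(−1)^(ℓ−1), product (−1)^39 = -1.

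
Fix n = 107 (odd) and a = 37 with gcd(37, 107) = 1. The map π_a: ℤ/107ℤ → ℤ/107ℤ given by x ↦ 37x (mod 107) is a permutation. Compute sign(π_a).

+1

Orbit of 90 under x↦37x: [90, 13, 53, 35, 11, 86, 79]… (length divides ord_107(37)).
Cycle lengths of π_37 on ℤ/107ℤ: [53, 53, 1]; 3 cycles in total.
sign(π) = (−1)^{n − #cycles} = (−1)^{107−3} = (−1)^104 = +1.
Check: (37/107) = +1 by Zolotarev.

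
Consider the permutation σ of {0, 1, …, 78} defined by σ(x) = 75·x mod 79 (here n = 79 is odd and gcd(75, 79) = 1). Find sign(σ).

Orbit of 9 under x↦75x: [9, 43, 65, 56, 13, 27, 50]… (length divides ord_79(75)).
The orbit structure of x ↦ 75x mod 79: 2 orbits of sizes [78, 1].
2 cycles on 79: each ℓ→(−1)^(ℓ−1), product (−1)^77 = -1.
Via Zolotarev, sign(π_{75}) = (75|79) = -1.

-1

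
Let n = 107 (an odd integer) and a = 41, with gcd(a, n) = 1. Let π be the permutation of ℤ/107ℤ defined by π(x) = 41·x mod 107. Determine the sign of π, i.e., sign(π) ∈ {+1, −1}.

Trace 92: π^k(92) = [92, 27, 37, 19, 30, 53, 33] for k=0..6.
π_41 has 3 disjoint cycles with lengths [53, 53, 1] on {0,…,106}.
n − c = 107 − 3 = 104; sign = (−1)^104 = +1.
Via Zolotarev, sign(π_{41}) = (41|107) = +1.

+1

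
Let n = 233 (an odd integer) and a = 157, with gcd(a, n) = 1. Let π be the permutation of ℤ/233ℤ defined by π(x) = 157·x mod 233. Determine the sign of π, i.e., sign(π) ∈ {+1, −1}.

+1

Start at x=184: 184 → 229 → 71 → 196 → 16 → 182 → 148 → … (one orbit).
The orbit structure of x ↦ 157x mod 233: 5 orbits of sizes [58, 58, 58, 58, 1].
With 5 cycles on 233 points, sign = (−1)^{233−5} = +1.
Zolotarev: (157|233) = +1, matching the cycle-count sign.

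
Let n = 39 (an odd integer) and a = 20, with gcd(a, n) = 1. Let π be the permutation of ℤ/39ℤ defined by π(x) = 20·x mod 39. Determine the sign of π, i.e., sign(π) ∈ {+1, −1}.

Orbit of 4 under x↦20x: [4, 2, 1, 20, 10, 5, 22]… (length divides ord_39(20)).
Cycle lengths of π_20 on ℤ/39ℤ: [12, 12, 12, 2, 1]; 5 cycles in total.
5 cycles on 39: each ℓ→(−1)^(ℓ−1), product (−1)^34 = +1.
Via Zolotarev, sign(π_{20}) = (20|39) = +1.

+1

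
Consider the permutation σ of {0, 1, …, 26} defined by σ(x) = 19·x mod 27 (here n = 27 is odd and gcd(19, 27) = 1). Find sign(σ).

+1

Orbit of 10 under x↦19x: [10, 1, 19]… (length divides ord_27(19)).
Cycle lengths of π_19 on ℤ/27ℤ: [3, 3, 3, 3, 3, 3, 1, 1, 1, 1, 1, 1, 1, 1, 1]; 15 cycles in total.
n − c = 27 − 15 = 12; sign = (−1)^12 = +1.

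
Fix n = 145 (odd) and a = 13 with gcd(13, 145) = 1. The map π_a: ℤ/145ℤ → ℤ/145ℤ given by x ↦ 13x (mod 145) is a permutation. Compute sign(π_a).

Trace 36: π^k(36) = [36, 33, 139, 67, 1, 13, 24] for k=0..6.
8 cycles of lengths [28, 28, 28, 28, 14, 14, 4, 1].
8 cycles on 145: each ℓ→(−1)^(ℓ−1), product (−1)^137 = -1.

-1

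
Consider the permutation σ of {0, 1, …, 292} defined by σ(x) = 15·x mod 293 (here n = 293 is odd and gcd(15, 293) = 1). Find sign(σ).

+1

Start at x=158: 158 → 26 → 97 → 283 → 143 → 94 → 238 → … (one orbit).
Cycle type of π: 146×2 + 1; total 3 cycles.
With 3 cycles on 293 points, sign = (−1)^{293−3} = +1.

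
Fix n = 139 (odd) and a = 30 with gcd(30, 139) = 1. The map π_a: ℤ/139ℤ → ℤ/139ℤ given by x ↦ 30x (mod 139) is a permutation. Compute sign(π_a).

+1

Trace 66: π^k(66) = [66, 34, 47, 20, 44, 69, 124] for k=0..6.
3 cycles of lengths [69, 69, 1].
139 − 3 = 136 transpositions; sign(π) = (−1)^136 = +1.
Zolotarev: (30|139) = +1, matching the cycle-count sign.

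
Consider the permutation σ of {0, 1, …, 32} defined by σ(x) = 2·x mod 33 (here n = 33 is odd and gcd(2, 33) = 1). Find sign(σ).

+1

Orbit of 32 under x↦2x: [32, 31, 29, 25, 17, 1, 2]… (length divides ord_33(2)).
Cycle lengths of π_2 on ℤ/33ℤ: [10, 10, 10, 2, 1]; 5 cycles in total.
5 cycles on 33: each ℓ→(−1)^(ℓ−1), product (−1)^28 = +1.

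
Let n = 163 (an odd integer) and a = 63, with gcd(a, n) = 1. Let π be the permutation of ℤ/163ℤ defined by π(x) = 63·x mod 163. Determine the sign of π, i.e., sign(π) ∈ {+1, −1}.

-1

Orbit of 3 under x↦63x: [3, 26, 8, 15, 130, 40, 75]… (length divides ord_163(63)).
2 cycles of lengths [162, 1].
163 − 2 = 161 transpositions; sign(π) = (−1)^161 = -1.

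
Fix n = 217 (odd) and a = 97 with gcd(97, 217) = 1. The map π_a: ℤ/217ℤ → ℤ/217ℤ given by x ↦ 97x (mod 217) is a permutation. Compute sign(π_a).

-1

Start at x=1: 1 → 97 → 78 → 188 → 8 → 125 → 190 → … (one orbit).
Decompose π into cycles: lengths [10, 10, 10, 10, 10, 10, 10, 10, 10, 10, 10, 10, 10, 10, 10, 10, 10, 10, 5, 5, 5, 5, 5, 5, 2, 2, 2, 1] (28 cycles, including the fixed point 0).
sign(π) = (−1)^{n − #cycles} = (−1)^{217−28} = (−1)^189 = -1.
Check: (97/217) = -1 by Zolotarev.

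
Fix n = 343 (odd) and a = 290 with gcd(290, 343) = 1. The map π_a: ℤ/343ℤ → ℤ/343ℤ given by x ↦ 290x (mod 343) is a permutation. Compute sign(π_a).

Orbit of 135 under x↦290x: [135, 48, 200, 33, 309, 87, 191]… (length divides ord_343(290)).
Cycle type of π: 294 + 42 + 6 + 1; total 4 cycles.
4 cycles on 343: each ℓ→(−1)^(ℓ−1), product (−1)^339 = -1.

-1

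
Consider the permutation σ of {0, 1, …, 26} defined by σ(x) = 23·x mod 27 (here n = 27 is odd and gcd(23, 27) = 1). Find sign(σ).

Trace 22: π^k(22) = [22, 20, 1, 23, 16, 17, 13] for k=0..6.
Cycle type of π: 18 + 6 + 2 + 1; total 4 cycles.
Σ(ℓ_i−1) = 27−4 = 23; sign = (−1)^23 = -1.

-1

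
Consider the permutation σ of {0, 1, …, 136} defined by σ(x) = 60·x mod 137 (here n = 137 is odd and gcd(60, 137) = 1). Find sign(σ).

+1

Trace 74: π^k(74) = [74, 56, 72, 73, 133, 34, 122] for k=0..6.
Decompose π into cycles: lengths [17, 17, 17, 17, 17, 17, 17, 17, 1] (9 cycles, including the fixed point 0).
Σ(ℓ_i−1) = 137−9 = 128; sign = (−1)^128 = +1.
Zolotarev: (60|137) = +1, matching the cycle-count sign.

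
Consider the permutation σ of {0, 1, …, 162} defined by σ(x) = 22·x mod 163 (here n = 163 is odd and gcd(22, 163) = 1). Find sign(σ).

Orbit of 61 under x↦22x: [61, 38, 21, 136, 58, 135, 36]… (length divides ord_163(22)).
The orbit structure of x ↦ 22x mod 163: 7 orbits of sizes [27, 27, 27, 27, 27, 27, 1].
sign(π) = (−1)^{n − #cycles} = (−1)^{163−7} = (−1)^156 = +1.
Via Zolotarev, sign(π_{22}) = (22|163) = +1.

+1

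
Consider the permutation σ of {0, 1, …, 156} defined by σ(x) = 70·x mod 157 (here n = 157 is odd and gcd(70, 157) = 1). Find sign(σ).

Trace 141: π^k(141) = [141, 136, 100, 92, 3, 53, 99] for k=0..6.
Cycle lengths of π_70 on ℤ/157ℤ: [156, 1]; 2 cycles in total.
sign(π) = (−1)^{n − #cycles} = (−1)^{157−2} = (−1)^155 = -1.

-1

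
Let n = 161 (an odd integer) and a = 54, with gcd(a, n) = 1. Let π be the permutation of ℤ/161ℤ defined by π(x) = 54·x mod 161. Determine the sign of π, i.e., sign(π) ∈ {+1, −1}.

-1

Orbit of 29 under x↦54x: [29, 117, 39, 13, 58, 73, 78]… (length divides ord_161(54)).
The orbit structure of x ↦ 54x mod 161: 6 orbits of sizes [66, 66, 11, 11, 6, 1].
n − c = 161 − 6 = 155; sign = (−1)^155 = -1.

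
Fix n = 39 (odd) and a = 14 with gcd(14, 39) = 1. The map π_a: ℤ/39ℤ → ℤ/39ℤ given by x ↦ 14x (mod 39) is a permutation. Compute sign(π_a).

-1

Trace 14: π^k(14) = [14, 1] for k=0..1.
The orbit structure of x ↦ 14x mod 39: 26 orbits of sizes [2, 2, 2, 2, 2, 2, 2, 2, 2, 2, 2, 2, 2, 1, 1, 1, 1, 1, 1, 1, 1, 1, 1, 1, 1, 1].
n − c = 39 − 26 = 13; sign = (−1)^13 = -1.
Via Zolotarev, sign(π_{14}) = (14|39) = -1.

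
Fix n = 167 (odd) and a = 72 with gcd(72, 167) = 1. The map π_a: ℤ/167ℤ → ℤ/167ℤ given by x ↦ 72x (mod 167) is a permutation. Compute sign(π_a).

+1

Trace 18: π^k(18) = [18, 127, 126, 54, 47, 44, 162] for k=0..6.
π_72 has 3 disjoint cycles with lengths [83, 83, 1] on {0,…,166}.
sign(π) = (−1)^{n − #cycles} = (−1)^{167−3} = (−1)^164 = +1.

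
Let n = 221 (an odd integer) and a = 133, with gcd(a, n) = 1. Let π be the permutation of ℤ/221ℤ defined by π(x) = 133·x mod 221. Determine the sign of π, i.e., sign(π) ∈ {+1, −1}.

-1

Start at x=178: 178 → 27 → 55 → 22 → 53 → 198 → 35 → … (one orbit).
The orbit structure of x ↦ 133x mod 221: 10 orbits of sizes [48, 48, 48, 48, 16, 3, 3, 3, 3, 1].
221 − 10 = 211 transpositions; sign(π) = (−1)^211 = -1.
(133|221)_J = -1 (Zolotarev's lemma cross-check).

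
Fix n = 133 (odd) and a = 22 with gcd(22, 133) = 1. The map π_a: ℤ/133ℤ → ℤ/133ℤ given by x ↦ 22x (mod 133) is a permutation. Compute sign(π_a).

-1

Start at x=127: 127 → 1 → 22 → 85 → 8 → 43 → 15 → … (one orbit).
Decompose π into cycles: lengths [18, 18, 18, 18, 18, 18, 18, 1, 1, 1, 1, 1, 1, 1] (14 cycles, including the fixed point 0).
133 − 14 = 119 transpositions; sign(π) = (−1)^119 = -1.
Check: (22/133) = -1 by Zolotarev.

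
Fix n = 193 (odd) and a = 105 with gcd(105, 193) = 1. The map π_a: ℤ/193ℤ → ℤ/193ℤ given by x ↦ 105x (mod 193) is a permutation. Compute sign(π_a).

Trace 76: π^k(76) = [76, 67, 87, 64, 158, 185, 125] for k=0..6.
Decompose π into cycles: lengths [64, 64, 64, 1] (4 cycles, including the fixed point 0).
With 4 cycles on 193 points, sign = (−1)^{193−4} = -1.

-1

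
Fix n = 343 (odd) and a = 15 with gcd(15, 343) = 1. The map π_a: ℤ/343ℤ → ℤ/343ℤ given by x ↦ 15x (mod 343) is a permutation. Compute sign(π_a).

+1

Orbit of 288 under x↦15x: [288, 204, 316, 281, 99, 113, 323]… (length divides ord_343(15)).
Decompose π into cycles: lengths [49, 49, 49, 49, 49, 49, 7, 7, 7, 7, 7, 7, 1, 1, 1, 1, 1, 1, 1] (19 cycles, including the fixed point 0).
19 cycles on 343: each ℓ→(−1)^(ℓ−1), product (−1)^324 = +1.
The Jacobi symbol (15|343) = +1 (Zolotarev) agrees.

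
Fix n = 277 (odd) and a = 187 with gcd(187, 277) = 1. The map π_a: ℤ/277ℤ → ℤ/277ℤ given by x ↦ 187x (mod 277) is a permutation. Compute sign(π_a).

+1

Trace 22: π^k(22) = [22, 236, 89, 23, 146, 156, 87] for k=0..6.
Decompose π into cycles: lengths [138, 138, 1] (3 cycles, including the fixed point 0).
With 3 cycles on 277 points, sign = (−1)^{277−3} = +1.
(187|277)_J = +1 (Zolotarev's lemma cross-check).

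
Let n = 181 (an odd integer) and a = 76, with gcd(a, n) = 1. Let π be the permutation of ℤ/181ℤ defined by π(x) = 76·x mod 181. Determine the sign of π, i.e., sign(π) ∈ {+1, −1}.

Start at x=63: 63 → 82 → 78 → 136 → 19 → 177 → 58 → … (one orbit).
The orbit structure of x ↦ 76x mod 181: 2 orbits of sizes [180, 1].
181 − 2 = 179 transpositions; sign(π) = (−1)^179 = -1.
(76|181)_J = -1 (Zolotarev's lemma cross-check).

-1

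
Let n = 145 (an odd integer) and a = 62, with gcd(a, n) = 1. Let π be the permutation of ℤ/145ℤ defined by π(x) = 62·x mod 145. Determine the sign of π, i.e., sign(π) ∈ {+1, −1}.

Trace 74: π^k(74) = [74, 93, 111, 67, 94, 28, 141] for k=0..6.
π_62 has 8 disjoint cycles with lengths [28, 28, 28, 28, 14, 14, 4, 1] on {0,…,144}.
n − c = 145 − 8 = 137; sign = (−1)^137 = -1.

-1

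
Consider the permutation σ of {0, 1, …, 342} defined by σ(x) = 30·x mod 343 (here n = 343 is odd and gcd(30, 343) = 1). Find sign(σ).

+1

Orbit of 18 under x↦30x: [18, 197, 79, 312, 99, 226, 263]… (length divides ord_343(30)).
Cycle type of π: 21×14 + 3×16 + 1; total 31 cycles.
sign(π) = (−1)^{n − #cycles} = (−1)^{343−31} = (−1)^312 = +1.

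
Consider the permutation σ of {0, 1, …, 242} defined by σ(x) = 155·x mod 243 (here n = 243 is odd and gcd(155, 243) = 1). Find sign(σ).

-1

Orbit of 157 under x↦155x: [157, 35, 79, 95, 145, 119, 220]… (length divides ord_243(155)).
Cycle lengths of π_155 on ℤ/243ℤ: [162, 54, 18, 6, 2, 1]; 6 cycles in total.
Σ(ℓ_i−1) = 243−6 = 237; sign = (−1)^237 = -1.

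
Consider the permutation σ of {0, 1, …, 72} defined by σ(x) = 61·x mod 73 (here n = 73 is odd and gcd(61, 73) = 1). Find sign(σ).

+1

Trace 37: π^k(37) = [37, 67, 72, 12, 2, 49, 69] for k=0..6.
π_61 has 3 disjoint cycles with lengths [36, 36, 1] on {0,…,72}.
sign(π) = (−1)^{n − #cycles} = (−1)^{73−3} = (−1)^70 = +1.
Check: (61/73) = +1 by Zolotarev.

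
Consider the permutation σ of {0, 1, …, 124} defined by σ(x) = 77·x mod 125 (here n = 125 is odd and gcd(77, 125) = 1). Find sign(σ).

-1

Start at x=23: 23 → 21 → 117 → 9 → 68 → 111 → 47 → … (one orbit).
π_77 has 4 disjoint cycles with lengths [100, 20, 4, 1] on {0,…,124}.
Σ(ℓ_i−1) = 125−4 = 121; sign = (−1)^121 = -1.
The Jacobi symbol (77|125) = -1 (Zolotarev) agrees.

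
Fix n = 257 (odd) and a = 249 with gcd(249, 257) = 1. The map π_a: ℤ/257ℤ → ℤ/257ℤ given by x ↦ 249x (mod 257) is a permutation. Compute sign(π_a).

Start at x=128: 128 → 4 → 225 → 256 → 8 → 193 → 255 → … (one orbit).
The orbit structure of x ↦ 249x mod 257: 17 orbits of sizes [16, 16, 16, 16, 16, 16, 16, 16, 16, 16, 16, 16, 16, 16, 16, 16, 1].
Σ(ℓ_i−1) = 257−17 = 240; sign = (−1)^240 = +1.
(249|257)_J = +1 (Zolotarev's lemma cross-check).

+1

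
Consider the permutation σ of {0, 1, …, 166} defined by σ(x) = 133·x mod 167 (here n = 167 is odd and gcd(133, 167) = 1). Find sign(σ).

+1

Start at x=84: 84 → 150 → 77 → 54 → 1 → 133 → 154 → … (one orbit).
π_133 has 3 disjoint cycles with lengths [83, 83, 1] on {0,…,166}.
3 cycles on 167: each ℓ→(−1)^(ℓ−1), product (−1)^164 = +1.
Via Zolotarev, sign(π_{133}) = (133|167) = +1.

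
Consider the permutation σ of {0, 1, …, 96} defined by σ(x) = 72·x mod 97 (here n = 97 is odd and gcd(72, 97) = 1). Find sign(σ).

+1

Start at x=8: 8 → 91 → 53 → 33 → 48 → 61 → 27 → … (one orbit).
Cycle type of π: 48×2 + 1; total 3 cycles.
Σ(ℓ_i−1) = 97−3 = 94; sign = (−1)^94 = +1.
The Jacobi symbol (72|97) = +1 (Zolotarev) agrees.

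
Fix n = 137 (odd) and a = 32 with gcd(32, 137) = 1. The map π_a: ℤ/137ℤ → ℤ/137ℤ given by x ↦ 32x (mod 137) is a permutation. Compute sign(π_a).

Orbit of 129 under x↦32x: [129, 18, 28, 74, 39, 15, 69]… (length divides ord_137(32)).
Decompose π into cycles: lengths [68, 68, 1] (3 cycles, including the fixed point 0).
137 − 3 = 134 transpositions; sign(π) = (−1)^134 = +1.
The Jacobi symbol (32|137) = +1 (Zolotarev) agrees.

+1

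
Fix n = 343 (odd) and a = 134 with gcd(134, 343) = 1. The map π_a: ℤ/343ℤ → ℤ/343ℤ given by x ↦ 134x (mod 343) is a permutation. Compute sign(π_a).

+1

Start at x=309: 309 → 246 → 36 → 22 → 204 → 239 → 127 → … (one orbit).
π_134 has 19 disjoint cycles with lengths [49, 49, 49, 49, 49, 49, 7, 7, 7, 7, 7, 7, 1, 1, 1, 1, 1, 1, 1] on {0,…,342}.
sign(π) = (−1)^{n − #cycles} = (−1)^{343−19} = (−1)^324 = +1.
Via Zolotarev, sign(π_{134}) = (134|343) = +1.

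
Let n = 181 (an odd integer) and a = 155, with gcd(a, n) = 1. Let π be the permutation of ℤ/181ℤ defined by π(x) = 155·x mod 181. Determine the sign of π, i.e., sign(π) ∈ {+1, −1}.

-1

Start at x=133: 133 → 162 → 132 → 7 → 180 → 26 → 48 → … (one orbit).
The orbit structure of x ↦ 155x mod 181: 16 orbits of sizes [12, 12, 12, 12, 12, 12, 12, 12, 12, 12, 12, 12, 12, 12, 12, 1].
Σ(ℓ_i−1) = 181−16 = 165; sign = (−1)^165 = -1.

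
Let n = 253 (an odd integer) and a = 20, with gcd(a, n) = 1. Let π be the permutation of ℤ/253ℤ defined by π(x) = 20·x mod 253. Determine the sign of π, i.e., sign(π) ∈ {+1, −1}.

Orbit of 48 under x↦20x: [48, 201, 225, 199, 185, 158, 124]… (length divides ord_253(20)).
π_20 has 6 disjoint cycles with lengths [110, 110, 22, 5, 5, 1] on {0,…,252}.
Σ(ℓ_i−1) = 253−6 = 247; sign = (−1)^247 = -1.
Check: (20/253) = -1 by Zolotarev.

-1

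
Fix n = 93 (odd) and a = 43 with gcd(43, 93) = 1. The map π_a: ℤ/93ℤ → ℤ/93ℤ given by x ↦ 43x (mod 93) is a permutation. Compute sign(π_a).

-1

Orbit of 49 under x↦43x: [49, 61, 19, 73, 70, 34, 67]… (length divides ord_93(43)).
Cycle lengths of π_43 on ℤ/93ℤ: [30, 30, 30, 1, 1, 1]; 6 cycles in total.
6 cycles on 93: each ℓ→(−1)^(ℓ−1), product (−1)^87 = -1.
The Jacobi symbol (43|93) = -1 (Zolotarev) agrees.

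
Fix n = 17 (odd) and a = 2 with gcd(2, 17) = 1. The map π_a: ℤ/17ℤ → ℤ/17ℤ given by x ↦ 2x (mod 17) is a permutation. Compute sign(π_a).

Orbit of 13 under x↦2x: [13, 9, 1, 2, 4, 8, 16]… (length divides ord_17(2)).
Cycle lengths of π_2 on ℤ/17ℤ: [8, 8, 1]; 3 cycles in total.
n − c = 17 − 3 = 14; sign = (−1)^14 = +1.
Via Zolotarev, sign(π_{2}) = (2|17) = +1.

+1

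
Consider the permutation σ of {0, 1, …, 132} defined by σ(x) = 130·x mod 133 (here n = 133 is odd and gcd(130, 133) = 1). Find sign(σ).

Start at x=64: 64 → 74 → 44 → 1 → 130 → 9 → 106 → … (one orbit).
π_130 has 17 disjoint cycles with lengths [9, 9, 9, 9, 9, 9, 9, 9, 9, 9, 9, 9, 9, 9, 3, 3, 1] on {0,…,132}.
133 − 17 = 116 transpositions; sign(π) = (−1)^116 = +1.
Via Zolotarev, sign(π_{130}) = (130|133) = +1.

+1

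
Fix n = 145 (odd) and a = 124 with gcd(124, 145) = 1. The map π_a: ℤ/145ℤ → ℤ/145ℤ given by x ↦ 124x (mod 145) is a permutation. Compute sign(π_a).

Start at x=81: 81 → 39 → 51 → 89 → 16 → 99 → 96 → … (one orbit).
8 cycles of lengths [28, 28, 28, 28, 28, 2, 2, 1].
145 − 8 = 137 transpositions; sign(π) = (−1)^137 = -1.
The Jacobi symbol (124|145) = -1 (Zolotarev) agrees.

-1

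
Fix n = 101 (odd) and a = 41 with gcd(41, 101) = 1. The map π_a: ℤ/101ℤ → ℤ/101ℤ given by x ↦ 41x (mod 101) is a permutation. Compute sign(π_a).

-1

Start at x=65: 65 → 39 → 84 → 10 → 6 → 44 → 87 → … (one orbit).
Decompose π into cycles: lengths [20, 20, 20, 20, 20, 1] (6 cycles, including the fixed point 0).
sign(π) = (−1)^{n − #cycles} = (−1)^{101−6} = (−1)^95 = -1.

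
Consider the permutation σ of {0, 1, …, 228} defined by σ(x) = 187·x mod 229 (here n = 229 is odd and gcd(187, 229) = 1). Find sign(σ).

Start at x=186: 186 → 203 → 176 → 165 → 169 → 1 → 187 → … (one orbit).
Cycle lengths of π_187 on ℤ/229ℤ: [38, 38, 38, 38, 38, 38, 1]; 7 cycles in total.
7 cycles on 229: each ℓ→(−1)^(ℓ−1), product (−1)^222 = +1.

+1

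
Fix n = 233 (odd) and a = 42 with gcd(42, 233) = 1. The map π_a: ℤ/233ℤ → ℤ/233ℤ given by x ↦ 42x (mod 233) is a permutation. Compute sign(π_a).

Start at x=217: 217 → 27 → 202 → 96 → 71 → 186 → 123 → … (one orbit).
Decompose π into cycles: lengths [232, 1] (2 cycles, including the fixed point 0).
n − c = 233 − 2 = 231; sign = (−1)^231 = -1.

-1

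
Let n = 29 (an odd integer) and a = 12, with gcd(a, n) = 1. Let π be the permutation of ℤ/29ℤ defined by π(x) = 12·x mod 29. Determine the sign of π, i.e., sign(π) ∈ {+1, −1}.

-1

Trace 17: π^k(17) = [17, 1, 12, 28] for k=0..3.
Cycle type of π: 4×7 + 1; total 8 cycles.
sign(π) = (−1)^{n − #cycles} = (−1)^{29−8} = (−1)^21 = -1.
The Jacobi symbol (12|29) = -1 (Zolotarev) agrees.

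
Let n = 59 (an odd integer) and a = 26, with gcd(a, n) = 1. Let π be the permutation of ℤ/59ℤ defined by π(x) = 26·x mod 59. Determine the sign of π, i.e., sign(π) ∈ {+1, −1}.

+1

Start at x=17: 17 → 29 → 46 → 16 → 3 → 19 → 22 → … (one orbit).
The orbit structure of x ↦ 26x mod 59: 3 orbits of sizes [29, 29, 1].
59 − 3 = 56 transpositions; sign(π) = (−1)^56 = +1.
(26|59)_J = +1 (Zolotarev's lemma cross-check).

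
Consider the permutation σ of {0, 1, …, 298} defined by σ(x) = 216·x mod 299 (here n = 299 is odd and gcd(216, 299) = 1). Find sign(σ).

Orbit of 170 under x↦216x: [170, 242, 246, 213, 261, 164, 142]… (length divides ord_299(216)).
Decompose π into cycles: lengths [44, 44, 44, 44, 44, 44, 11, 11, 4, 4, 4, 1] (12 cycles, including the fixed point 0).
12 cycles on 299: each ℓ→(−1)^(ℓ−1), product (−1)^287 = -1.
Check: (216/299) = -1 by Zolotarev.

-1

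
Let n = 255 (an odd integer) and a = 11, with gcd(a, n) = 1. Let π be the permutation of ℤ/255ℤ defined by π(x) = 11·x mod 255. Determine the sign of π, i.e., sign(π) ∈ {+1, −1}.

Orbit of 151 under x↦11x: [151, 131, 166, 41, 196, 116, 1]… (length divides ord_255(11)).
Decompose π into cycles: lengths [16, 16, 16, 16, 16, 16, 16, 16, 16, 16, 16, 16, 16, 16, 16, 2, 2, 2, 2, 2, 1, 1, 1, 1, 1] (25 cycles, including the fixed point 0).
With 25 cycles on 255 points, sign = (−1)^{255−25} = +1.
The Jacobi symbol (11|255) = +1 (Zolotarev) agrees.

+1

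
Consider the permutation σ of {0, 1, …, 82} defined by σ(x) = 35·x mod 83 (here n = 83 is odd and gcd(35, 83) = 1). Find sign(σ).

Orbit of 3 under x↦35x: [3, 22, 23, 58, 38, 2, 70]… (length divides ord_83(35)).
The orbit structure of x ↦ 35x mod 83: 2 orbits of sizes [82, 1].
With 2 cycles on 83 points, sign = (−1)^{83−2} = -1.
Via Zolotarev, sign(π_{35}) = (35|83) = -1.

-1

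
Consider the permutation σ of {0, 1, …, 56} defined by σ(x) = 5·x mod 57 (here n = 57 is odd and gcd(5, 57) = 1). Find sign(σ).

-1

Orbit of 35 under x↦5x: [35, 4, 20, 43, 44, 49, 17]… (length divides ord_57(5)).
The orbit structure of x ↦ 5x mod 57: 6 orbits of sizes [18, 18, 9, 9, 2, 1].
n − c = 57 − 6 = 51; sign = (−1)^51 = -1.
Zolotarev: (5|57) = -1, matching the cycle-count sign.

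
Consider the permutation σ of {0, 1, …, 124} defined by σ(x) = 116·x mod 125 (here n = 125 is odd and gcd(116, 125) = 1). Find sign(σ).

Start at x=61: 61 → 76 → 66 → 31 → 96 → 11 → 26 → … (one orbit).
Cycle type of π: 25×4 + 5×4 + 1×5; total 13 cycles.
13 cycles on 125: each ℓ→(−1)^(ℓ−1), product (−1)^112 = +1.
The Jacobi symbol (116|125) = +1 (Zolotarev) agrees.

+1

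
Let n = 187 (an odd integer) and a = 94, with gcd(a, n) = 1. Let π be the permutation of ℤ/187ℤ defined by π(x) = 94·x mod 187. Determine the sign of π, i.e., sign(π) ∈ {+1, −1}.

-1

Trace 69: π^k(69) = [69, 128, 64, 32, 16, 8, 4] for k=0..6.
π_94 has 8 disjoint cycles with lengths [40, 40, 40, 40, 10, 8, 8, 1] on {0,…,186}.
sign(π) = (−1)^{n − #cycles} = (−1)^{187−8} = (−1)^179 = -1.
Check: (94/187) = -1 by Zolotarev.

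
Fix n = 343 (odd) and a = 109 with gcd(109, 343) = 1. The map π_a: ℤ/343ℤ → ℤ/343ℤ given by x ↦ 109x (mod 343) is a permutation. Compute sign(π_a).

Orbit of 256 under x↦109x: [256, 121, 155, 88, 331, 64, 116]… (length divides ord_343(109)).
Cycle type of π: 147×2 + 21×2 + 3×2 + 1; total 7 cycles.
343 − 7 = 336 transpositions; sign(π) = (−1)^336 = +1.

+1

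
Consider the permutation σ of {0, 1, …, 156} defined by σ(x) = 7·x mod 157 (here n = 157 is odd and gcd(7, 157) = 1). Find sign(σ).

Orbit of 153 under x↦7x: [153, 129, 118, 41, 130, 125, 90]… (length divides ord_157(7)).
The orbit structure of x ↦ 7x mod 157: 4 orbits of sizes [52, 52, 52, 1].
157 − 4 = 153 transpositions; sign(π) = (−1)^153 = -1.
(7|157)_J = -1 (Zolotarev's lemma cross-check).

-1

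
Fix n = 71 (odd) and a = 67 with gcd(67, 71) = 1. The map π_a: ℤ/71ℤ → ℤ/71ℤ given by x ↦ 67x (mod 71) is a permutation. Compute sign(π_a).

-1

Trace 41: π^k(41) = [41, 49, 17, 3, 59, 48, 21] for k=0..6.
Decompose π into cycles: lengths [70, 1] (2 cycles, including the fixed point 0).
2 cycles on 71: each ℓ→(−1)^(ℓ−1), product (−1)^69 = -1.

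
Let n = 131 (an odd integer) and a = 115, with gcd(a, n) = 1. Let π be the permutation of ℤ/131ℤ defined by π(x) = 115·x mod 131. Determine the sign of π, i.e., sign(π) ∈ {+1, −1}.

Trace 92: π^k(92) = [92, 100, 103, 55, 37, 63, 40] for k=0..6.
The orbit structure of x ↦ 115x mod 131: 2 orbits of sizes [130, 1].
Σ(ℓ_i−1) = 131−2 = 129; sign = (−1)^129 = -1.

-1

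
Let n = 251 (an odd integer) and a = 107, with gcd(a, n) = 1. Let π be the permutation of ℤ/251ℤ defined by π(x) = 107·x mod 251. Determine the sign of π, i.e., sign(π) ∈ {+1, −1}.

Trace 241: π^k(241) = [241, 185, 217, 127, 35, 231, 119] for k=0..6.
The orbit structure of x ↦ 107x mod 251: 2 orbits of sizes [250, 1].
2 cycles on 251: each ℓ→(−1)^(ℓ−1), product (−1)^249 = -1.

-1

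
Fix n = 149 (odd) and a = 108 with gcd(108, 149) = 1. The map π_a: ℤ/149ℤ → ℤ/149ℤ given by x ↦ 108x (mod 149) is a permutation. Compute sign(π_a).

-1

Orbit of 46 under x↦108x: [46, 51, 144, 56, 88, 117, 120]… (length divides ord_149(108)).
2 cycles of lengths [148, 1].
With 2 cycles on 149 points, sign = (−1)^{149−2} = -1.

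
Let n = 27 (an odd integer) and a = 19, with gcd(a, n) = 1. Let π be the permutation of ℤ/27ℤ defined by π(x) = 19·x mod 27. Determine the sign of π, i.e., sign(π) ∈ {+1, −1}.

+1

Start at x=1: 1 → 19 → 10 → 1 (one orbit).
Cycle lengths of π_19 on ℤ/27ℤ: [3, 3, 3, 3, 3, 3, 1, 1, 1, 1, 1, 1, 1, 1, 1]; 15 cycles in total.
15 cycles on 27: each ℓ→(−1)^(ℓ−1), product (−1)^12 = +1.
Check: (19/27) = +1 by Zolotarev.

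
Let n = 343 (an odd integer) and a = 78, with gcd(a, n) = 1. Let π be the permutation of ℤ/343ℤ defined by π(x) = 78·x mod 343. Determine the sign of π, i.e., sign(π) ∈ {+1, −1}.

+1

Trace 190: π^k(190) = [190, 71, 50, 127, 302, 232, 260] for k=0..6.
Cycle lengths of π_78 on ℤ/343ℤ: [49, 49, 49, 49, 49, 49, 7, 7, 7, 7, 7, 7, 1, 1, 1, 1, 1, 1, 1]; 19 cycles in total.
343 − 19 = 324 transpositions; sign(π) = (−1)^324 = +1.
The Jacobi symbol (78|343) = +1 (Zolotarev) agrees.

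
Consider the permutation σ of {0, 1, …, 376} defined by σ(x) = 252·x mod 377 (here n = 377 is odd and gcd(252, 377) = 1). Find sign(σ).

-1

Trace 313: π^k(313) = [313, 83, 181, 372, 248, 291, 194] for k=0..6.
Cycle lengths of π_252 on ℤ/377ℤ: [28, 28, 28, 28, 28, 28, 28, 28, 28, 28, 28, 28, 7, 7, 7, 7, 4, 4, 4, 1]; 20 cycles in total.
377 − 20 = 357 transpositions; sign(π) = (−1)^357 = -1.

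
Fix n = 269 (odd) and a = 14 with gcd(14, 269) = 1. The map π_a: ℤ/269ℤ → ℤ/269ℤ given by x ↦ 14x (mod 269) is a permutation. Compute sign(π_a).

Trace 120: π^k(120) = [120, 66, 117, 24, 67, 131, 220] for k=0..6.
Cycle lengths of π_14 on ℤ/269ℤ: [67, 67, 67, 67, 1]; 5 cycles in total.
Σ(ℓ_i−1) = 269−5 = 264; sign = (−1)^264 = +1.

+1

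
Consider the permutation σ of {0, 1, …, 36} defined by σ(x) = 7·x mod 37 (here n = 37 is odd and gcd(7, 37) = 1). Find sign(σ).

Trace 7: π^k(7) = [7, 12, 10, 33, 9, 26, 34] for k=0..6.
Cycle lengths of π_7 on ℤ/37ℤ: [9, 9, 9, 9, 1]; 5 cycles in total.
Σ(ℓ_i−1) = 37−5 = 32; sign = (−1)^32 = +1.

+1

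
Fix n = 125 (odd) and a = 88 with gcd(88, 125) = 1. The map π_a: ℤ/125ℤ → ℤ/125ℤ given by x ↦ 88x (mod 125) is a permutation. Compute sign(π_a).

Orbit of 92 under x↦88x: [92, 96, 73, 49, 62, 81, 3]… (length divides ord_125(88)).
π_88 has 4 disjoint cycles with lengths [100, 20, 4, 1] on {0,…,124}.
Σ(ℓ_i−1) = 125−4 = 121; sign = (−1)^121 = -1.
Check: (88/125) = -1 by Zolotarev.

-1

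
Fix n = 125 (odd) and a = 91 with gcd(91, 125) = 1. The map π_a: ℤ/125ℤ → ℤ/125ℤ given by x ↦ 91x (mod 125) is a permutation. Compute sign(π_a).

Trace 81: π^k(81) = [81, 121, 11, 1, 91, 31, 71] for k=0..6.
π_91 has 13 disjoint cycles with lengths [25, 25, 25, 25, 5, 5, 5, 5, 1, 1, 1, 1, 1] on {0,…,124}.
n − c = 125 − 13 = 112; sign = (−1)^112 = +1.

+1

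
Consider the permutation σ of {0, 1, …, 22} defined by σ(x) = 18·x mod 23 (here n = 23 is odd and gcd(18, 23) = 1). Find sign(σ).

Start at x=6: 6 → 16 → 12 → 9 → 1 → 18 → 2 → … (one orbit).
Cycle type of π: 11×2 + 1; total 3 cycles.
n − c = 23 − 3 = 20; sign = (−1)^20 = +1.
Check: (18/23) = +1 by Zolotarev.

+1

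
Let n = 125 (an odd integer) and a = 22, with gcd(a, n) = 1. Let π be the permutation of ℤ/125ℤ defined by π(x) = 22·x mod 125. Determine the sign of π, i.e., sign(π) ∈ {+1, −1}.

Trace 12: π^k(12) = [12, 14, 58, 26, 72, 84, 98] for k=0..6.
The orbit structure of x ↦ 22x mod 125: 4 orbits of sizes [100, 20, 4, 1].
sign(π) = (−1)^{n − #cycles} = (−1)^{125−4} = (−1)^121 = -1.

-1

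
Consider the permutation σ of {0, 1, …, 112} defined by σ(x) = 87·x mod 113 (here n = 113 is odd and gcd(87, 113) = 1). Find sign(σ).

Trace 81: π^k(81) = [81, 41, 64, 31, 98, 51, 30] for k=0..6.
The orbit structure of x ↦ 87x mod 113: 3 orbits of sizes [56, 56, 1].
3 cycles on 113: each ℓ→(−1)^(ℓ−1), product (−1)^110 = +1.
Via Zolotarev, sign(π_{87}) = (87|113) = +1.

+1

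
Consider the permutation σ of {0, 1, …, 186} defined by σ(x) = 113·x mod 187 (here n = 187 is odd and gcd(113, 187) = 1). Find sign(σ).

Start at x=152: 152 → 159 → 15 → 12 → 47 → 75 → 60 → … (one orbit).
π_113 has 6 disjoint cycles with lengths [80, 80, 16, 5, 5, 1] on {0,…,186}.
187 − 6 = 181 transpositions; sign(π) = (−1)^181 = -1.

-1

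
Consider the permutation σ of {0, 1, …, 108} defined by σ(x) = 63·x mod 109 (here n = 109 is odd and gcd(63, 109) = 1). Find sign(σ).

+1

Start at x=1: 1 → 63 → 45 → 1 (one orbit).
Decompose π into cycles: lengths [3, 3, 3, 3, 3, 3, 3, 3, 3, 3, 3, 3, 3, 3, 3, 3, 3, 3, 3, 3, 3, 3, 3, 3, 3, 3, 3, 3, 3, 3, 3, 3, 3, 3, 3, 3, 1] (37 cycles, including the fixed point 0).
n − c = 109 − 37 = 72; sign = (−1)^72 = +1.
Via Zolotarev, sign(π_{63}) = (63|109) = +1.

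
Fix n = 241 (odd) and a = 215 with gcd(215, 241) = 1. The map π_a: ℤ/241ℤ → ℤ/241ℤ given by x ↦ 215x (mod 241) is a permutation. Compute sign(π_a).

-1

Start at x=6: 6 → 85 → 200 → 102 → 240 → 26 → 47 → … (one orbit).
Cycle type of π: 80×3 + 1; total 4 cycles.
sign(π) = (−1)^{n − #cycles} = (−1)^{241−4} = (−1)^237 = -1.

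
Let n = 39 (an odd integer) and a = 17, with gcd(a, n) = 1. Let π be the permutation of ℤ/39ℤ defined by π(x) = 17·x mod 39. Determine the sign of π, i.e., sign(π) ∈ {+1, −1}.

Start at x=23: 23 → 1 → 17 → 16 → 38 → 22 → 23 (one orbit).
The orbit structure of x ↦ 17x mod 39: 8 orbits of sizes [6, 6, 6, 6, 6, 6, 2, 1].
Σ(ℓ_i−1) = 39−8 = 31; sign = (−1)^31 = -1.
Check: (17/39) = -1 by Zolotarev.

-1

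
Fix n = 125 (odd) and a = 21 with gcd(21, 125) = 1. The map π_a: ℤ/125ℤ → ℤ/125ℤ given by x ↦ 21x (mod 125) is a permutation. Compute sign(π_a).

Start at x=96: 96 → 16 → 86 → 56 → 51 → 71 → 116 → … (one orbit).
The orbit structure of x ↦ 21x mod 125: 13 orbits of sizes [25, 25, 25, 25, 5, 5, 5, 5, 1, 1, 1, 1, 1].
125 − 13 = 112 transpositions; sign(π) = (−1)^112 = +1.
Via Zolotarev, sign(π_{21}) = (21|125) = +1.

+1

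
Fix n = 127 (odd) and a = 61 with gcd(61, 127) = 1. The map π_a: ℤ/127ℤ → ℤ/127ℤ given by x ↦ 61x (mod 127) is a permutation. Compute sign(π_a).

+1

Trace 16: π^k(16) = [16, 87, 100, 4, 117, 25, 1] for k=0..6.
π_61 has 7 disjoint cycles with lengths [21, 21, 21, 21, 21, 21, 1] on {0,…,126}.
sign(π) = (−1)^{n − #cycles} = (−1)^{127−7} = (−1)^120 = +1.
Zolotarev: (61|127) = +1, matching the cycle-count sign.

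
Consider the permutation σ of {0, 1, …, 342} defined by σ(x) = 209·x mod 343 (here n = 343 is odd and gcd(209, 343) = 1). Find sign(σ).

Orbit of 342 under x↦209x: [342, 134, 223, 302, 6, 225, 34]… (length divides ord_343(209)).
10 cycles of lengths [98, 98, 98, 14, 14, 14, 2, 2, 2, 1].
Σ(ℓ_i−1) = 343−10 = 333; sign = (−1)^333 = -1.
Check: (209/343) = -1 by Zolotarev.

-1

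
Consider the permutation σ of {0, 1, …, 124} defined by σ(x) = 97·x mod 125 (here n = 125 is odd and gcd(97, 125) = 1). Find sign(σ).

-1

Orbit of 43 under x↦97x: [43, 46, 87, 64, 83, 51, 72]… (length divides ord_125(97)).
Cycle type of π: 100 + 20 + 4 + 1; total 4 cycles.
4 cycles on 125: each ℓ→(−1)^(ℓ−1), product (−1)^121 = -1.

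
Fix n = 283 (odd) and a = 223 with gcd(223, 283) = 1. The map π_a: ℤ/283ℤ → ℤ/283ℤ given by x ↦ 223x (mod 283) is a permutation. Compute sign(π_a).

-1

Orbit of 33 under x↦223x: [33, 1, 223, 204, 212, 15, 232]… (length divides ord_283(223)).
Cycle lengths of π_223 on ℤ/283ℤ: [94, 94, 94, 1]; 4 cycles in total.
sign(π) = (−1)^{n − #cycles} = (−1)^{283−4} = (−1)^279 = -1.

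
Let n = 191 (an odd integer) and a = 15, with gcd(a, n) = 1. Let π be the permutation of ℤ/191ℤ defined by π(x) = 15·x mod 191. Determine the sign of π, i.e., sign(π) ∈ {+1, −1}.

+1

Orbit of 115 under x↦15x: [115, 6, 90, 13, 4, 60, 136]… (length divides ord_191(15)).
Cycle lengths of π_15 on ℤ/191ℤ: [95, 95, 1]; 3 cycles in total.
191 − 3 = 188 transpositions; sign(π) = (−1)^188 = +1.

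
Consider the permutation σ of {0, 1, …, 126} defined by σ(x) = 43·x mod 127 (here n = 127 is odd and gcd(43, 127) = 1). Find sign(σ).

-1

Trace 120: π^k(120) = [120, 80, 11, 92, 19, 55, 79] for k=0..6.
Decompose π into cycles: lengths [126, 1] (2 cycles, including the fixed point 0).
n − c = 127 − 2 = 125; sign = (−1)^125 = -1.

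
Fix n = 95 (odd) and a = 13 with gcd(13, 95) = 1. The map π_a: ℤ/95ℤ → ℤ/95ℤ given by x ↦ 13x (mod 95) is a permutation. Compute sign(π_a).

Trace 33: π^k(33) = [33, 49, 67, 16, 18, 44, 2] for k=0..6.
The orbit structure of x ↦ 13x mod 95: 5 orbits of sizes [36, 36, 18, 4, 1].
Σ(ℓ_i−1) = 95−5 = 90; sign = (−1)^90 = +1.

+1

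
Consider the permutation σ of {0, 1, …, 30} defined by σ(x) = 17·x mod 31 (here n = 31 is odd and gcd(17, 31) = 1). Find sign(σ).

Trace 24: π^k(24) = [24, 5, 23, 19, 13, 4, 6] for k=0..6.
Cycle type of π: 30 + 1; total 2 cycles.
Σ(ℓ_i−1) = 31−2 = 29; sign = (−1)^29 = -1.

-1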